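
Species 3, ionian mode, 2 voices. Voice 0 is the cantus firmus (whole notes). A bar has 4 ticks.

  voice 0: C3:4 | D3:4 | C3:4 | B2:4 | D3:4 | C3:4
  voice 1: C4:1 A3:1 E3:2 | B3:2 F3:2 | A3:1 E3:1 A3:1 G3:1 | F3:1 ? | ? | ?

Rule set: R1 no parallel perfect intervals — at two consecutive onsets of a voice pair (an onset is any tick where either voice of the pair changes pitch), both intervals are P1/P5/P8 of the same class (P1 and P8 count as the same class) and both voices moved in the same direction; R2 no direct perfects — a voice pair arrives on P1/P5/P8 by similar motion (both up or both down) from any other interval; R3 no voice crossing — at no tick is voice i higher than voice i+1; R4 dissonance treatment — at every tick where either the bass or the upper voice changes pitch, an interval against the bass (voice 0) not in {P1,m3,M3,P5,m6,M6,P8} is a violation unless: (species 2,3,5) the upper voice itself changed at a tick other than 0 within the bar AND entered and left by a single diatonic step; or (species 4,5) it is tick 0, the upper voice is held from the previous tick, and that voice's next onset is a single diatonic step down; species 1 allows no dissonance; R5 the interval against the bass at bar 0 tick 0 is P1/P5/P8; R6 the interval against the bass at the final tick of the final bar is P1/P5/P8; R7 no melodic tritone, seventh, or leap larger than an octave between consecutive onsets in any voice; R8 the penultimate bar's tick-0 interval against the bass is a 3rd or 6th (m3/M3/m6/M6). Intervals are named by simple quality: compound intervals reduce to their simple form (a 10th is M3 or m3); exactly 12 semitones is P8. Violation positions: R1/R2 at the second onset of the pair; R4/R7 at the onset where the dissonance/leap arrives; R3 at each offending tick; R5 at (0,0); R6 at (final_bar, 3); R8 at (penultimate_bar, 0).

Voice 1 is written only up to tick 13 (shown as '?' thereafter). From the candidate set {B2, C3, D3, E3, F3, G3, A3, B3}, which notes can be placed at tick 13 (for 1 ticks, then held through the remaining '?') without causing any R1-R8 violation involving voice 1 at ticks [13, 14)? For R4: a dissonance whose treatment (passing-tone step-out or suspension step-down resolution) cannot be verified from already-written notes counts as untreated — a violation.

{D3, F3, G3}

B2: violates R7
C3: violates R4
D3: legal
E3: violates R4
F3: legal
G3: legal
A3: violates R4
B3: violates R7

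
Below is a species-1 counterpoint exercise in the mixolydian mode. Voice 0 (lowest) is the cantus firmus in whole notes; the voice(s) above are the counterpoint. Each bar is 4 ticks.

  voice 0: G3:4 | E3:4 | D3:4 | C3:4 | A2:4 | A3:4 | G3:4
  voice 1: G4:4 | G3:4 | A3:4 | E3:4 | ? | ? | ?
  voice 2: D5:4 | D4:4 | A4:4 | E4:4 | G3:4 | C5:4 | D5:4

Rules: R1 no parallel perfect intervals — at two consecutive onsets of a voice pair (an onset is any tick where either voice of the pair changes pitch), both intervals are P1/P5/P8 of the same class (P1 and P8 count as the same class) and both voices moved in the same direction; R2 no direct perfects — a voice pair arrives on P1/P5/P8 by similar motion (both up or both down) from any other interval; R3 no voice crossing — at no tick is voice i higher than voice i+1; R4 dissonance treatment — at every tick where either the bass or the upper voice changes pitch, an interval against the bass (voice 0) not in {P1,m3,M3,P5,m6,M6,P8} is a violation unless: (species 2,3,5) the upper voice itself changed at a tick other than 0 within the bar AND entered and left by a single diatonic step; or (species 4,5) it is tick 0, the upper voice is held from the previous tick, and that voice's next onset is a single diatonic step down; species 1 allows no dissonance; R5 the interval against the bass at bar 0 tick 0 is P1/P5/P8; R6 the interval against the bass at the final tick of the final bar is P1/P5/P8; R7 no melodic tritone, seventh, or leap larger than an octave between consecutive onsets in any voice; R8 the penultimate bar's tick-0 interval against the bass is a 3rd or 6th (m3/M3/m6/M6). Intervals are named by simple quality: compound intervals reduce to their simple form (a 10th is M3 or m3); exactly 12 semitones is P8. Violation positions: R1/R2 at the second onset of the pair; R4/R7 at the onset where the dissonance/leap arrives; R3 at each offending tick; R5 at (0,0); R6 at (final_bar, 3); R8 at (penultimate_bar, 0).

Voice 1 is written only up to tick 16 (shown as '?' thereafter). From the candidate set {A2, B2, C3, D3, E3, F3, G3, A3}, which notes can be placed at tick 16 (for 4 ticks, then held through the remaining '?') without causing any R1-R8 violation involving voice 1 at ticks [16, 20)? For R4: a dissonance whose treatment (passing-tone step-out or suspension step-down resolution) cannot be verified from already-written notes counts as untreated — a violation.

A2: violates R2
B2: violates R4
C3: violates R2
D3: violates R4
E3: legal
F3: legal
G3: violates R4
A3: violates R3

{E3, F3}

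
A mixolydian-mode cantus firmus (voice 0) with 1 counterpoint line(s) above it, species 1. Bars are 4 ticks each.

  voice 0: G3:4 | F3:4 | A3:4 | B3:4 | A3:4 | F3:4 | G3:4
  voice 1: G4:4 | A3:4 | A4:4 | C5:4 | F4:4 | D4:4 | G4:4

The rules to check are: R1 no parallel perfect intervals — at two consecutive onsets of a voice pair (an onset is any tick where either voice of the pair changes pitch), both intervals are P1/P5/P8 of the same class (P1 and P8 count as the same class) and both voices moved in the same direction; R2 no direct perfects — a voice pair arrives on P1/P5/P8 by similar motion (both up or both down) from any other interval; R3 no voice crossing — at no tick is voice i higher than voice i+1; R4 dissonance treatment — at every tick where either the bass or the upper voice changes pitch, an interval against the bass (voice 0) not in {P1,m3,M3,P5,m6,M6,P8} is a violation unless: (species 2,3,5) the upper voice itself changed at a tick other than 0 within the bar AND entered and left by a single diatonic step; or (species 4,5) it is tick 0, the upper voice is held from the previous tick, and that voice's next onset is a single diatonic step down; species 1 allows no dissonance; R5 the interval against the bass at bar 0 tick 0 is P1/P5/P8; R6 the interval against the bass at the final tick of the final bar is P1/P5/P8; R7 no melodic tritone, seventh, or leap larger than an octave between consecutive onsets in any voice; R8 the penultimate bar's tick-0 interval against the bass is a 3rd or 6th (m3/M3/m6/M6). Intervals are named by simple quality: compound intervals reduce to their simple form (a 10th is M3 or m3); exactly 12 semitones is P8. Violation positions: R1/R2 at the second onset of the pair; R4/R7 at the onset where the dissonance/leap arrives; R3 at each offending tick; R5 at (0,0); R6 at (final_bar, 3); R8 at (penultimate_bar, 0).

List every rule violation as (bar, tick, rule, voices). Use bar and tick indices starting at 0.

bar 0: v0=G3 v1=G4 downbeat P8
bar 1: v0=F3 v1=A3 downbeat M3
bar 2: v0=A3 v1=A4 downbeat P8
bar 3: v0=B3 v1=C5 downbeat m2
bar 4: v0=A3 v1=F4 downbeat m6
bar 5: v0=F3 v1=D4 downbeat M6
bar 6: v0=G3 v1=G4 downbeat P8
  -> R7 @ bar 1 tick 0 v(1,): G4->A3 leap 10st
  -> R2 @ bar 2 tick 0 v(0, 1): F3/A3 M3 -> A3/A4 P8 similar
  -> R4 @ bar 3 tick 0 v(0, 1): B3/C5 m2 untreated
  -> R2 @ bar 6 tick 0 v(0, 1): F3/D4 M6 -> G3/G4 P8 similar

(1, 0, R7, (1,))
(2, 0, R2, (0, 1))
(3, 0, R4, (0, 1))
(6, 0, R2, (0, 1))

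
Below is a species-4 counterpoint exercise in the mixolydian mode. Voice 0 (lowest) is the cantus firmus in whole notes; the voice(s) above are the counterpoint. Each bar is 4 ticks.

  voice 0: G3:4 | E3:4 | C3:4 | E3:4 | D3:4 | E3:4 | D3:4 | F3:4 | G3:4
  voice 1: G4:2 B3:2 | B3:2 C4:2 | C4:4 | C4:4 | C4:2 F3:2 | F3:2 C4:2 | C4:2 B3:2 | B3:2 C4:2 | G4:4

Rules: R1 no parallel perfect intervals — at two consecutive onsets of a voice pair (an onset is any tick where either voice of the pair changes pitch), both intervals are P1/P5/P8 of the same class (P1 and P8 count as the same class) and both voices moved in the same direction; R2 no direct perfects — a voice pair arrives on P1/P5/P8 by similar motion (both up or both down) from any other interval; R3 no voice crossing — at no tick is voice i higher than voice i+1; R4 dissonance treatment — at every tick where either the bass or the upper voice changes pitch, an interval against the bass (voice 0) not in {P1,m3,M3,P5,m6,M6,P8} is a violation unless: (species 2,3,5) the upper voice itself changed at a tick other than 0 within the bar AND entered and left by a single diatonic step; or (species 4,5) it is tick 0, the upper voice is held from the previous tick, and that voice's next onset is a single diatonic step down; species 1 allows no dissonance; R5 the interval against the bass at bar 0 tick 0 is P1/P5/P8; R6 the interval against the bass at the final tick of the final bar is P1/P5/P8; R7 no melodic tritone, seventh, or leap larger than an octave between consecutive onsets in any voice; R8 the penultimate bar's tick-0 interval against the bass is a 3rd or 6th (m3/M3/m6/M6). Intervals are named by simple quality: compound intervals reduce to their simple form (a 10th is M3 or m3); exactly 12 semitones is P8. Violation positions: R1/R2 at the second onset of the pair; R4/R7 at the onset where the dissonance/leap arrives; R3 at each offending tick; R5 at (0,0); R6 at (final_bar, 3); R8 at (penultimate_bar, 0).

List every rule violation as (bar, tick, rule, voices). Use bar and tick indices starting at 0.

bar 0: v0=G3 v1=G4 downbeat P8
bar 1: v0=E3 v1=B3 downbeat P5
bar 2: v0=C3 v1=C4 downbeat P8
bar 3: v0=E3 v1=C4 downbeat m6
bar 4: v0=D3 v1=C4 downbeat m7
bar 5: v0=E3 v1=F3 downbeat m2
bar 6: v0=D3 v1=C4 downbeat m7
bar 7: v0=F3 v1=B3 downbeat TT
bar 8: v0=G3 v1=G4 downbeat P8
  -> R4 @ bar 4 tick 0 v(0, 1): D3/C4 m7 untreated
  -> R4 @ bar 5 tick 0 v(0, 1): E3/F3 m2 untreated
  -> R4 @ bar 7 tick 0 v(0, 1): F3/B3 TT untreated
  -> R8 @ bar 7 tick 0 v(0, 1): penult TT not 3rd/6th
  -> R2 @ bar 8 tick 0 v(0, 1): F3/C4 P5 -> G3/G4 P8 similar

(4, 0, R4, (0, 1))
(5, 0, R4, (0, 1))
(7, 0, R4, (0, 1))
(7, 0, R8, (0, 1))
(8, 0, R2, (0, 1))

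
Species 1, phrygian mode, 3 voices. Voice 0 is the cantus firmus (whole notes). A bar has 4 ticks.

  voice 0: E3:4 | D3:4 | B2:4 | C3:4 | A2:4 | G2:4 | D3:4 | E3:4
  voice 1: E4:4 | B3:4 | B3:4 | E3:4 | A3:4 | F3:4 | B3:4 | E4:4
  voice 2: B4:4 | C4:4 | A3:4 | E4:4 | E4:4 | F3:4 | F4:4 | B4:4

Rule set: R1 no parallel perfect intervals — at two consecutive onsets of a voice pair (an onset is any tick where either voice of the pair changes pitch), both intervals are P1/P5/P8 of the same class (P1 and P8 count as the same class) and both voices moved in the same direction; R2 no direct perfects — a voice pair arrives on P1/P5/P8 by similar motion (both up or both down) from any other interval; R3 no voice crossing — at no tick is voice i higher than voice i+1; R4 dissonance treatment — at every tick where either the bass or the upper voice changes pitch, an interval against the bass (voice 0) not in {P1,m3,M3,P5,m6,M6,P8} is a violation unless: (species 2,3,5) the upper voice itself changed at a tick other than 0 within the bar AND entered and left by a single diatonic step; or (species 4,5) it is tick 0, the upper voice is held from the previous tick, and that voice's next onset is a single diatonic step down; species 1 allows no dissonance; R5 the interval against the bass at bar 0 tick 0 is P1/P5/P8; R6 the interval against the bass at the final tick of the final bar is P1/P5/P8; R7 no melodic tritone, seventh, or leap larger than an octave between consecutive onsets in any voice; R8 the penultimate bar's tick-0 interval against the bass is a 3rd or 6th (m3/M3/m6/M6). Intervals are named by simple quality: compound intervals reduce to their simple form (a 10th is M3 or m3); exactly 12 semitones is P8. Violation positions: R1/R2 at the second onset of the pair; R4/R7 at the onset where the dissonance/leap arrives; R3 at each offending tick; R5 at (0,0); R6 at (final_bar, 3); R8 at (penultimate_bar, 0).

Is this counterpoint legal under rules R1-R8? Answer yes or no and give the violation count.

bar 0: v0=E3 v1=E4 v2=B4 (P5)
bar 1: v0=D3 v1=B3 v2=C4 (m7)
bar 2: v0=B2 v1=B3 v2=A3 (m7)
bar 3: v0=C3 v1=E3 v2=E4 (M3)
bar 4: v0=A2 v1=A3 v2=E4 (P5)
bar 5: v0=G2 v1=F3 v2=F3 (m7)
bar 6: v0=D3 v1=B3 v2=F4 (m3)
bar 7: v0=E3 v1=E4 v2=B4 (P5)
  R4 @ bar1.0: D3/C4 m7 untreated
  R7 @ bar1.0: B4->C4 leap 11st
  R3 @ bar2.0: B3 above A3
  R4 @ bar2.0: B2/A3 m7 untreated
  R3 @ bar2.1: B3 above A3
  R3 @ bar2.2: B3 above A3
  R3 @ bar2.3: B3 above A3
  R2 @ bar5.0: A3/E4 P5 -> F3/F3 P1 similar
  R4 @ bar5.0: G2/F3 m7 untreated
  R4 @ bar5.0: G2/F3 m7 untreated
  R7 @ bar5.0: E4->F3 leap 11st
  R7 @ bar6.0: F3->B3 leap 6st
  R2 @ bar7.0: D3/B3 M6 -> E3/E4 P8 similar
  R2 @ bar7.0: D3/F4 m3 -> E3/B4 P5 similar
  R2 @ bar7.0: B3/F4 TT -> E4/B4 P5 similar
  R7 @ bar7.0: F4->B4 leap 6st

No (16 violations)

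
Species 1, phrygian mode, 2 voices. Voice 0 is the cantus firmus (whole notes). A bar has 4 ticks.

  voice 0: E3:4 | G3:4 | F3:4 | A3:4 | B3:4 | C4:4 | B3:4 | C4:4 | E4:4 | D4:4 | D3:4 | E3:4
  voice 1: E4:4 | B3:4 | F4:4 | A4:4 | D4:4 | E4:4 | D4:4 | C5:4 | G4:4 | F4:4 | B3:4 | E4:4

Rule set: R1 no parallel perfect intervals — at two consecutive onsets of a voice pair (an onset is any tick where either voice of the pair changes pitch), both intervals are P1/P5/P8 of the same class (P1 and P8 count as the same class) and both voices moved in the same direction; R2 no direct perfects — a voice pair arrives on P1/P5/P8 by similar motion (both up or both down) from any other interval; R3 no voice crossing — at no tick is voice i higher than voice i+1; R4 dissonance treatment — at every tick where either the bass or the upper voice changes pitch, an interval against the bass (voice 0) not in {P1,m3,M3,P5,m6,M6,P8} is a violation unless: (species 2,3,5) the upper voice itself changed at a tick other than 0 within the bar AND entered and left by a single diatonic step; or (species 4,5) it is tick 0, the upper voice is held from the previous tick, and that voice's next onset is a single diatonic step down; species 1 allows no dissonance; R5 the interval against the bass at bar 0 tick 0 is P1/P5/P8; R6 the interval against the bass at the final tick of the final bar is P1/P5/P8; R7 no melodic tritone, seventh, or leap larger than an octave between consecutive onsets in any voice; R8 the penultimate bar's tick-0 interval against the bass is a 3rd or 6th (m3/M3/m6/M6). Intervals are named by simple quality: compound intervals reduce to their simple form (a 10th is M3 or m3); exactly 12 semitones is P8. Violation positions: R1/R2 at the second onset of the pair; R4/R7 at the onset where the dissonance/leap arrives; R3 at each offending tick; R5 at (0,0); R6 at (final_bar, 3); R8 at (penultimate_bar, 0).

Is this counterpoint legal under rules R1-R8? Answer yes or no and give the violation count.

bar 0: v0=E3 v1=E4 (P8)
bar 1: v0=G3 v1=B3 (M3)
bar 2: v0=F3 v1=F4 (P8)
bar 3: v0=A3 v1=A4 (P8)
bar 4: v0=B3 v1=D4 (m3)
bar 5: v0=C4 v1=E4 (M3)
bar 6: v0=B3 v1=D4 (m3)
bar 7: v0=C4 v1=C5 (P8)
bar 8: v0=E4 v1=G4 (m3)
bar 9: v0=D4 v1=F4 (m3)
bar 10: v0=D3 v1=B3 (M6)
bar 11: v0=E3 v1=E4 (P8)
  R7 @ bar2.0: B3->F4 leap 6st
  R1 @ bar3.0: F3/F4 P8 -> A3/A4 P8 similar
  R2 @ bar7.0: B3/D4 m3 -> C4/C5 P8 similar
  R7 @ bar7.0: D4->C5 leap 10st
  R7 @ bar10.0: F4->B3 leap 6st
  R2 @ bar11.0: D3/B3 M6 -> E3/E4 P8 similar

No (6 violations)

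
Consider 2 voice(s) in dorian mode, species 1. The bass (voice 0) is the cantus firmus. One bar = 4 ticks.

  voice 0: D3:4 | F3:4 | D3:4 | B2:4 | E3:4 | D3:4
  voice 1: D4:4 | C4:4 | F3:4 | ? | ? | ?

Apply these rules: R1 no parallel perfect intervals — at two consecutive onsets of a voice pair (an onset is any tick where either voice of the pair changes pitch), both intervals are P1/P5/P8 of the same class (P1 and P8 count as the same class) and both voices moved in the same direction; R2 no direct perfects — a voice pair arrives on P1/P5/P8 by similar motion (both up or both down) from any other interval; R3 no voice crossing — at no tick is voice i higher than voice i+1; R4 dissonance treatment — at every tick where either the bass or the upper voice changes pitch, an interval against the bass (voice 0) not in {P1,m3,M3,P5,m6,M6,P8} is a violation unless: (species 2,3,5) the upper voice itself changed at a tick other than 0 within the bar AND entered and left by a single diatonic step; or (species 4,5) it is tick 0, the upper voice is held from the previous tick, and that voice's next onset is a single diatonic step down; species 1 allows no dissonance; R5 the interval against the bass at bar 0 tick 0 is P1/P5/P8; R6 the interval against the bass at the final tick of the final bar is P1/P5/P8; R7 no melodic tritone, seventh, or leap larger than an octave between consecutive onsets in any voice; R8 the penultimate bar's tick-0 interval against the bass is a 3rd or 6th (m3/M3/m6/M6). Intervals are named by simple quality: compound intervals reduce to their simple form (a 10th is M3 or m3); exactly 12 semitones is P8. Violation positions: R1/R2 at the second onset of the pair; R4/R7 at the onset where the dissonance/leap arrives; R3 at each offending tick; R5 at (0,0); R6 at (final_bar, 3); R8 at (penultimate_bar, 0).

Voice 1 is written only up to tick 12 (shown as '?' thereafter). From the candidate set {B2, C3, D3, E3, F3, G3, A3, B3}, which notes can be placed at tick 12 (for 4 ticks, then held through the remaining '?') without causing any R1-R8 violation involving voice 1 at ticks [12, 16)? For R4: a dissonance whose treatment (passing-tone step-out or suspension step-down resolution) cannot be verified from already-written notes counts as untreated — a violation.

B2: violates R2,R7
C3: violates R4
D3: legal
E3: violates R4
F3: violates R4
G3: legal
A3: violates R4
B3: violates R7

{D3, G3}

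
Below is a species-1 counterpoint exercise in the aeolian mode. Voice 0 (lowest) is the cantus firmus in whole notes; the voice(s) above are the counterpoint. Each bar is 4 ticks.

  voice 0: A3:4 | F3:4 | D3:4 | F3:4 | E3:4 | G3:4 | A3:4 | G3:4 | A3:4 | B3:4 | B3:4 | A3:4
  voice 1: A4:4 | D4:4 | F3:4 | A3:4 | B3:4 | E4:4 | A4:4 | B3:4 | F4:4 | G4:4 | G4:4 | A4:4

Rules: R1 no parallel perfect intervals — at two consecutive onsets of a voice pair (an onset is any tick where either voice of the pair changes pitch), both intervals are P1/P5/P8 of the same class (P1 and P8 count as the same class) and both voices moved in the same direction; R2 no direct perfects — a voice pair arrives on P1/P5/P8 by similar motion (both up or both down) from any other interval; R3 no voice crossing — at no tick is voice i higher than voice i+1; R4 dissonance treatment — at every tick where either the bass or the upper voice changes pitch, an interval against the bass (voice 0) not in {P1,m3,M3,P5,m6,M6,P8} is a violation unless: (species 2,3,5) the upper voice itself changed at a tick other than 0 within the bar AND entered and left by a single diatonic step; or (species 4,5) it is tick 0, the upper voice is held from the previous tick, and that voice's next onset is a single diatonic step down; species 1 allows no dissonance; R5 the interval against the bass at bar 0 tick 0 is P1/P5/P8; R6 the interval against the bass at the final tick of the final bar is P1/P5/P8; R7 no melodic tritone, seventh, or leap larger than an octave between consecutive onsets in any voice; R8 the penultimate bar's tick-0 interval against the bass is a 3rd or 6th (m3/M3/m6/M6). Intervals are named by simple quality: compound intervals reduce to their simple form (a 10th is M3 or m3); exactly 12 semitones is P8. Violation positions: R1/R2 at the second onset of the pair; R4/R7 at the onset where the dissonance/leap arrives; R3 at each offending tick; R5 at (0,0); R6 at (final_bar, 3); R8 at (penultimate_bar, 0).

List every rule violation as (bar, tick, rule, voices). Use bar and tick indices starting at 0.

bar 0: v0=A3 v1=A4 downbeat P8
bar 1: v0=F3 v1=D4 downbeat M6
bar 2: v0=D3 v1=F3 downbeat m3
bar 3: v0=F3 v1=A3 downbeat M3
bar 4: v0=E3 v1=B3 downbeat P5
bar 5: v0=G3 v1=E4 downbeat M6
bar 6: v0=A3 v1=A4 downbeat P8
bar 7: v0=G3 v1=B3 downbeat M3
bar 8: v0=A3 v1=F4 downbeat m6
bar 9: v0=B3 v1=G4 downbeat m6
bar 10: v0=B3 v1=G4 downbeat m6
bar 11: v0=A3 v1=A4 downbeat P8
  -> R2 @ bar 6 tick 0 v(0, 1): G3/E4 M6 -> A3/A4 P8 similar
  -> R7 @ bar 7 tick 0 v(1,): A4->B3 leap 10st
  -> R7 @ bar 8 tick 0 v(1,): B3->F4 leap 6st

(6, 0, R2, (0, 1))
(7, 0, R7, (1,))
(8, 0, R7, (1,))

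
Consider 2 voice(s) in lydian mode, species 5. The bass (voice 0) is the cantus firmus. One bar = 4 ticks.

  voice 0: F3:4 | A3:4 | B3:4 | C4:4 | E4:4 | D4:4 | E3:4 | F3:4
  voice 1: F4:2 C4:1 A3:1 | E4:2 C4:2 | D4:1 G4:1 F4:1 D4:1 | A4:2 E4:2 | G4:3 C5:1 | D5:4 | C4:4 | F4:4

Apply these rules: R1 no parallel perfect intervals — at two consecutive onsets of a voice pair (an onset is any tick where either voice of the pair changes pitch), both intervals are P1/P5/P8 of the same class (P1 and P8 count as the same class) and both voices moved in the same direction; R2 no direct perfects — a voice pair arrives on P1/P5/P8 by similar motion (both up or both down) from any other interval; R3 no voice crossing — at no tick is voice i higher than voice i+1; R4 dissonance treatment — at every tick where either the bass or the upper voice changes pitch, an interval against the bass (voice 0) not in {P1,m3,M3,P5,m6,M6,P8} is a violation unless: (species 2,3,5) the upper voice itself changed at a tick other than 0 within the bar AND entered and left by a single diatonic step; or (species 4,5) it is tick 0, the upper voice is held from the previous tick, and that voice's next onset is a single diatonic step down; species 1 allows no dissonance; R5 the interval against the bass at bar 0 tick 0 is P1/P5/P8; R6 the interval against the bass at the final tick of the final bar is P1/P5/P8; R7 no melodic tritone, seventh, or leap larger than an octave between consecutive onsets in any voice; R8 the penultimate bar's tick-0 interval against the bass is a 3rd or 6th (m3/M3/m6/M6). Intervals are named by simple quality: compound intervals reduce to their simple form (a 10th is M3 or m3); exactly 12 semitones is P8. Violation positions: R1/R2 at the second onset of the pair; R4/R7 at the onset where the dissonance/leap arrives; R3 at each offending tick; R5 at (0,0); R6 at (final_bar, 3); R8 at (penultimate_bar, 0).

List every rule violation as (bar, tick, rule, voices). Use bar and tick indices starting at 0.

bar 0: v0=F3 v1=F4 downbeat P8
bar 1: v0=A3 v1=E4 downbeat P5
bar 2: v0=B3 v1=D4 downbeat m3
bar 3: v0=C4 v1=A4 downbeat M6
bar 4: v0=E4 v1=G4 downbeat m3
bar 5: v0=D4 v1=D5 downbeat P8
bar 6: v0=E3 v1=C4 downbeat m6
bar 7: v0=F3 v1=F4 downbeat P8
  -> R2 @ bar 1 tick 0 v(0, 1): F3/A3 M3 -> A3/E4 P5 similar
  -> R4 @ bar 2 tick 2 v(0, 1): B3/F4 TT untreated
  -> R7 @ bar 6 tick 0 v(0,): D4->E3 leap 10st
  -> R7 @ bar 6 tick 0 v(1,): D5->C4 leap 14st
  -> R2 @ bar 7 tick 0 v(0, 1): E3/C4 m6 -> F3/F4 P8 similar

(1, 0, R2, (0, 1))
(2, 2, R4, (0, 1))
(6, 0, R7, (0,))
(6, 0, R7, (1,))
(7, 0, R2, (0, 1))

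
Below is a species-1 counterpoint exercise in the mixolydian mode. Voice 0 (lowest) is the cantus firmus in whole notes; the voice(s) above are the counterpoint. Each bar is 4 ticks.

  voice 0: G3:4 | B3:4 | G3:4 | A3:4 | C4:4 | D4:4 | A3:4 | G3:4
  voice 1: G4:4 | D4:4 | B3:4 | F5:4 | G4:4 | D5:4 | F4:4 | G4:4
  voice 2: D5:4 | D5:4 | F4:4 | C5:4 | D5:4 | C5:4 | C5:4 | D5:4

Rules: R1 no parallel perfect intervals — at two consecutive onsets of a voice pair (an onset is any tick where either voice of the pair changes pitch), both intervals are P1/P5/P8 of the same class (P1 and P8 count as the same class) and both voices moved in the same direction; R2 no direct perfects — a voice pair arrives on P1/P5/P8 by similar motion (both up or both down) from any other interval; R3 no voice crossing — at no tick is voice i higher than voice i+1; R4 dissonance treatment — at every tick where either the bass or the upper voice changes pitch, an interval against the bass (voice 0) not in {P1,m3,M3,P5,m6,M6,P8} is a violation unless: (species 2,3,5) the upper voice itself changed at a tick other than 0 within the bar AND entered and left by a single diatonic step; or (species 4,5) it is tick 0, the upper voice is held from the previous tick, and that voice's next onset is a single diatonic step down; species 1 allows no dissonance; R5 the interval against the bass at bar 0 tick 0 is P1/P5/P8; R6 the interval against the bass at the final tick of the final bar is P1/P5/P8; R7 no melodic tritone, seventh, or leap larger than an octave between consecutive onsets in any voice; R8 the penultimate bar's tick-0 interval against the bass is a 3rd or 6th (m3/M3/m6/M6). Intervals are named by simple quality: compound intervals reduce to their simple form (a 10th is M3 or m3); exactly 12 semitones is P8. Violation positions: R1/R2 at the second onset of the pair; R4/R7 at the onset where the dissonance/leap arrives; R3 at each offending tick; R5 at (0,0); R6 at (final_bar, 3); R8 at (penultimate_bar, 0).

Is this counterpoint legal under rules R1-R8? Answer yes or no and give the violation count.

bar 0: v0=G3 v1=G4 v2=D5 (P5)
bar 1: v0=B3 v1=D4 v2=D5 (m3)
bar 2: v0=G3 v1=B3 v2=F4 (m7)
bar 3: v0=A3 v1=F5 v2=C5 (m3)
bar 4: v0=C4 v1=G4 v2=D5 (M2)
bar 5: v0=D4 v1=D5 v2=C5 (m7)
bar 6: v0=A3 v1=F4 v2=C5 (m3)
bar 7: v0=G3 v1=G4 v2=D5 (P5)
  R4 @ bar2.0: G3/F4 m7 untreated
  R3 @ bar3.0: F5 above C5
  R7 @ bar3.0: B3->F5 leap 18st
  R3 @ bar3.1: F5 above C5
  R3 @ bar3.2: F5 above C5
  R3 @ bar3.3: F5 above C5
  R4 @ bar4.0: C4/D5 M2 untreated
  R7 @ bar4.0: F5->G4 leap 10st
  R2 @ bar5.0: C4/G4 P5 -> D4/D5 P8 similar
  R3 @ bar5.0: D5 above C5
  R4 @ bar5.0: D4/C5 m7 untreated
  R3 @ bar5.1: D5 above C5
  R3 @ bar5.2: D5 above C5
  R3 @ bar5.3: D5 above C5
  R1 @ bar7.0: F4/C5 P5 -> G4/D5 P5 similar

No (15 violations)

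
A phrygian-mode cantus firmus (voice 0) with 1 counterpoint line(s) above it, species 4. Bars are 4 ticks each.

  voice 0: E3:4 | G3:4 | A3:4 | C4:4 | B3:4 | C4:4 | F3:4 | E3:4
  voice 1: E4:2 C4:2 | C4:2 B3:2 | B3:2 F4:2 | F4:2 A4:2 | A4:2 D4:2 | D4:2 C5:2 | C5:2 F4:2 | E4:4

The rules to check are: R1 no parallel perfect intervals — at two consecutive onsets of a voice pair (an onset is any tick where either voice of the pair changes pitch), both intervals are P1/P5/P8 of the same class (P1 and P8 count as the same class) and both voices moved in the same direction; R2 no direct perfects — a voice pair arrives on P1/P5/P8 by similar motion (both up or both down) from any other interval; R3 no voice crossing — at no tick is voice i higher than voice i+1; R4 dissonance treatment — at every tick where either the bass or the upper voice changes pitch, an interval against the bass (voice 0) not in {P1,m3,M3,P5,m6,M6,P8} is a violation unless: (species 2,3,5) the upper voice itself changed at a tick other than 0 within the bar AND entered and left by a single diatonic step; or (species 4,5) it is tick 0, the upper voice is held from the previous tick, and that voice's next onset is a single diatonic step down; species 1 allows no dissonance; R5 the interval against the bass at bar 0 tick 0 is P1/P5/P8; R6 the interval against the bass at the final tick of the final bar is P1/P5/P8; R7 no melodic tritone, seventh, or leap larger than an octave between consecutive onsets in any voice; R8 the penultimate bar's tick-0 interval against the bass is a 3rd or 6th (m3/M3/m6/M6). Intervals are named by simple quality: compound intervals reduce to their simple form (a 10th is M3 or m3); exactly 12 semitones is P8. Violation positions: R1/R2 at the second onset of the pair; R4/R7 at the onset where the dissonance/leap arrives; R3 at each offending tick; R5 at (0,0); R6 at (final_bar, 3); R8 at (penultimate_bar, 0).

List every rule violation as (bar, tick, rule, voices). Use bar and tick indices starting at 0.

(2, 0, R4, (0, 1))
(2, 2, R7, (1,))
(3, 0, R4, (0, 1))
(4, 0, R4, (0, 1))
(5, 0, R4, (0, 1))
(5, 2, R7, (1,))
(6, 0, R8, (0, 1))
(7, 0, R1, (0, 1))

bar 0: v0=E3 v1=E4 downbeat P8
bar 1: v0=G3 v1=C4 downbeat P4
bar 2: v0=A3 v1=B3 downbeat M2
bar 3: v0=C4 v1=F4 downbeat P4
bar 4: v0=B3 v1=A4 downbeat m7
bar 5: v0=C4 v1=D4 downbeat M2
bar 6: v0=F3 v1=C5 downbeat P5
bar 7: v0=E3 v1=E4 downbeat P8
  -> R4 @ bar 2 tick 0 v(0, 1): A3/B3 M2 untreated
  -> R7 @ bar 2 tick 2 v(1,): B3->F4 leap 6st
  -> R4 @ bar 3 tick 0 v(0, 1): C4/F4 P4 untreated
  -> R4 @ bar 4 tick 0 v(0, 1): B3/A4 m7 untreated
  -> R4 @ bar 5 tick 0 v(0, 1): C4/D4 M2 untreated
  -> R7 @ bar 5 tick 2 v(1,): D4->C5 leap 10st
  -> R8 @ bar 6 tick 0 v(0, 1): penult P5 not 3rd/6th
  -> R1 @ bar 7 tick 0 v(0, 1): F3/F4 P8 -> E3/E4 P8 similar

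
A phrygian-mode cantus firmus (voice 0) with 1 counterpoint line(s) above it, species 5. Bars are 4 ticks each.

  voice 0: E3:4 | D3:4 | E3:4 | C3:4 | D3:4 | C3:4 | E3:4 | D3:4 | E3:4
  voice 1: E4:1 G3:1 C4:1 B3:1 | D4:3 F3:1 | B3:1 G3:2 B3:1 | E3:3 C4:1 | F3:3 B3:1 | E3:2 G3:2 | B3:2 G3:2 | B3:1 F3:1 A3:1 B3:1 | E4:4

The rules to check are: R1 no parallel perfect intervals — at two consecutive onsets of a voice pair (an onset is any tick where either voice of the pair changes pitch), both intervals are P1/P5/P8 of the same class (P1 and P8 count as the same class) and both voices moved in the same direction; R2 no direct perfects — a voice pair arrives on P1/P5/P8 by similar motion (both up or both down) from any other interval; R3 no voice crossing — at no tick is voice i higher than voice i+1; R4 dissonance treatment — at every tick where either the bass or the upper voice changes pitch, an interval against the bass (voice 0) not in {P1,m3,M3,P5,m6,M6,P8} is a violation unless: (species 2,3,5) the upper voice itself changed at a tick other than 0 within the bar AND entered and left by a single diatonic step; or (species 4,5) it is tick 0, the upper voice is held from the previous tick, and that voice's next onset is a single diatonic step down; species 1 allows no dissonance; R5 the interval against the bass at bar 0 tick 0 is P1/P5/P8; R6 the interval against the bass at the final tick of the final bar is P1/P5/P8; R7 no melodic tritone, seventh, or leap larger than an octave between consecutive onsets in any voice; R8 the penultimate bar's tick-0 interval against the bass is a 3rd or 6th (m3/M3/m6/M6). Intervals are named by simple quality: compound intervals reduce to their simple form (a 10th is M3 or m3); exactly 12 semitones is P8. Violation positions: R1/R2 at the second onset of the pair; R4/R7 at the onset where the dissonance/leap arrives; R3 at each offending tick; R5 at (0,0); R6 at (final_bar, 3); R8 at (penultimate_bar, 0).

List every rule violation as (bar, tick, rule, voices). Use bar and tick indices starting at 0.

(2, 0, R2, (0, 1))
(2, 0, R7, (1,))
(4, 3, R7, (1,))
(6, 0, R1, (0, 1))
(7, 1, R7, (1,))
(8, 0, R2, (0, 1))

bar 0: v0=E3 v1=E4 downbeat P8
bar 1: v0=D3 v1=D4 downbeat P8
bar 2: v0=E3 v1=B3 downbeat P5
bar 3: v0=C3 v1=E3 downbeat M3
bar 4: v0=D3 v1=F3 downbeat m3
bar 5: v0=C3 v1=E3 downbeat M3
bar 6: v0=E3 v1=B3 downbeat P5
bar 7: v0=D3 v1=B3 downbeat M6
bar 8: v0=E3 v1=E4 downbeat P8
  -> R2 @ bar 2 tick 0 v(0, 1): D3/F3 m3 -> E3/B3 P5 similar
  -> R7 @ bar 2 tick 0 v(1,): F3->B3 leap 6st
  -> R7 @ bar 4 tick 3 v(1,): F3->B3 leap 6st
  -> R1 @ bar 6 tick 0 v(0, 1): C3/G3 P5 -> E3/B3 P5 similar
  -> R7 @ bar 7 tick 1 v(1,): B3->F3 leap 6st
  -> R2 @ bar 8 tick 0 v(0, 1): D3/B3 M6 -> E3/E4 P8 similar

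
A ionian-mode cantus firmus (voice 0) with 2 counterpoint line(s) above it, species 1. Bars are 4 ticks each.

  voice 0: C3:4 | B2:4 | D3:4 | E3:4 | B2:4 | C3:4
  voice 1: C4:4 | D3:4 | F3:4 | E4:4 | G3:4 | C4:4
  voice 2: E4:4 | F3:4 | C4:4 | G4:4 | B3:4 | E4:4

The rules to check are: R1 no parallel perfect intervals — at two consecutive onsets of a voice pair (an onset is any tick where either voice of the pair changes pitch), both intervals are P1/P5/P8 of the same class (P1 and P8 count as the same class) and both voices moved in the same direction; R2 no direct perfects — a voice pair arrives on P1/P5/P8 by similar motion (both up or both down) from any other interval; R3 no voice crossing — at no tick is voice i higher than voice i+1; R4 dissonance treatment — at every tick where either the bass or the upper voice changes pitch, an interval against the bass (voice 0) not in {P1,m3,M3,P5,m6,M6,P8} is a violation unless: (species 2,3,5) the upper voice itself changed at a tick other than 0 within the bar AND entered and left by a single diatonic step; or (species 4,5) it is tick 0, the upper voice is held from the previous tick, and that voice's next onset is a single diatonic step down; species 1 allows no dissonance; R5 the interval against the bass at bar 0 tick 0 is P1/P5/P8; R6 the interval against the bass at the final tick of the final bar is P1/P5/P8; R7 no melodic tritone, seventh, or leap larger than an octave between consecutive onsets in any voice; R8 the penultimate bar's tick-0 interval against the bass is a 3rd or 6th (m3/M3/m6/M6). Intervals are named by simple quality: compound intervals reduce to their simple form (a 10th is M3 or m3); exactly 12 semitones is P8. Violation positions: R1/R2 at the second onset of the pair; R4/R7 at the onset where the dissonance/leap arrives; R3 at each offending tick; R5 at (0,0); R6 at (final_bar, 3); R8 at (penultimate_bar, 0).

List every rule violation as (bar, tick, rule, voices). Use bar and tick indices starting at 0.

bar 0: v0=C3 v1=C4 v2=E4 downbeat M3
bar 1: v0=B2 v1=D3 v2=F3 downbeat TT
bar 2: v0=D3 v1=F3 v2=C4 downbeat m7
bar 3: v0=E3 v1=E4 v2=G4 downbeat m3
bar 4: v0=B2 v1=G3 v2=B3 downbeat P8
bar 5: v0=C3 v1=C4 v2=E4 downbeat M3
  -> R5 @ bar 0 tick 0 v(0, 2): opens on M3
  -> R4 @ bar 1 tick 0 v(0, 2): B2/F3 TT untreated
  -> R7 @ bar 1 tick 0 v(1,): C4->D3 leap 10st
  -> R7 @ bar 1 tick 0 v(2,): E4->F3 leap 11st
  -> R2 @ bar 2 tick 0 v(1, 2): D3/F3 m3 -> F3/C4 P5 similar
  -> R4 @ bar 2 tick 0 v(0, 2): D3/C4 m7 untreated
  -> R2 @ bar 3 tick 0 v(0, 1): D3/F3 m3 -> E3/E4 P8 similar
  -> R7 @ bar 3 tick 0 v(1,): F3->E4 leap 11st
  -> R2 @ bar 4 tick 0 v(0, 2): E3/G4 m3 -> B2/B3 P8 similar
  -> R8 @ bar 4 tick 0 v(0, 2): penult P8 not 3rd/6th
  -> R2 @ bar 5 tick 0 v(0, 1): B2/G3 m6 -> C3/C4 P8 similar
  -> R6 @ bar 5 tick 3 v(0, 2): closes on M3

(0, 0, R5, (0, 2))
(1, 0, R4, (0, 2))
(1, 0, R7, (1,))
(1, 0, R7, (2,))
(2, 0, R2, (1, 2))
(2, 0, R4, (0, 2))
(3, 0, R2, (0, 1))
(3, 0, R7, (1,))
(4, 0, R2, (0, 2))
(4, 0, R8, (0, 2))
(5, 0, R2, (0, 1))
(5, 3, R6, (0, 2))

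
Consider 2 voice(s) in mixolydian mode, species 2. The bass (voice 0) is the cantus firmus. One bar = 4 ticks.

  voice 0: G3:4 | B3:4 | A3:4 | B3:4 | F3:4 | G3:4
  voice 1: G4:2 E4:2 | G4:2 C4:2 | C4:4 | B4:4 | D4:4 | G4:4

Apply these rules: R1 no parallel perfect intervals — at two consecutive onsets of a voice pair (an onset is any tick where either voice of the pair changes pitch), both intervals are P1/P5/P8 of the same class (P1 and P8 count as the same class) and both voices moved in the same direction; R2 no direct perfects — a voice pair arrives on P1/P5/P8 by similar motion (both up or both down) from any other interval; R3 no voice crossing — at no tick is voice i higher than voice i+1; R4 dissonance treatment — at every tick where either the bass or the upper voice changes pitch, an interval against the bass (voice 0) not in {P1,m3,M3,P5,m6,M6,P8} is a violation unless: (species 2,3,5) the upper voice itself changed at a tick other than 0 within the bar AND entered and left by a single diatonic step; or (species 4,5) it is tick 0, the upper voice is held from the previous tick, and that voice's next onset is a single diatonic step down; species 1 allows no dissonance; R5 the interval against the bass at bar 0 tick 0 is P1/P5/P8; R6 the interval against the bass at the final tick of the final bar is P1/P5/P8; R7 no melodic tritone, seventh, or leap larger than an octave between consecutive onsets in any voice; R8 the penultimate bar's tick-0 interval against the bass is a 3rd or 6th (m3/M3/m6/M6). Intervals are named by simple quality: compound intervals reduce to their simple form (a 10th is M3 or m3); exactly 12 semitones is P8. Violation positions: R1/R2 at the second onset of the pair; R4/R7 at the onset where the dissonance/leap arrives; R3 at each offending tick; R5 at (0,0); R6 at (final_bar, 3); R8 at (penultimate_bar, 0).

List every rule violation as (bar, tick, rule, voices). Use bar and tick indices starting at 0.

(1, 2, R4, (0, 1))
(3, 0, R2, (0, 1))
(3, 0, R7, (1,))
(4, 0, R7, (0,))
(5, 0, R2, (0, 1))

bar 0: v0=G3 v1=G4 downbeat P8
bar 1: v0=B3 v1=G4 downbeat m6
bar 2: v0=A3 v1=C4 downbeat m3
bar 3: v0=B3 v1=B4 downbeat P8
bar 4: v0=F3 v1=D4 downbeat M6
bar 5: v0=G3 v1=G4 downbeat P8
  -> R4 @ bar 1 tick 2 v(0, 1): B3/C4 m2 untreated
  -> R2 @ bar 3 tick 0 v(0, 1): A3/C4 m3 -> B3/B4 P8 similar
  -> R7 @ bar 3 tick 0 v(1,): C4->B4 leap 11st
  -> R7 @ bar 4 tick 0 v(0,): B3->F3 leap 6st
  -> R2 @ bar 5 tick 0 v(0, 1): F3/D4 M6 -> G3/G4 P8 similar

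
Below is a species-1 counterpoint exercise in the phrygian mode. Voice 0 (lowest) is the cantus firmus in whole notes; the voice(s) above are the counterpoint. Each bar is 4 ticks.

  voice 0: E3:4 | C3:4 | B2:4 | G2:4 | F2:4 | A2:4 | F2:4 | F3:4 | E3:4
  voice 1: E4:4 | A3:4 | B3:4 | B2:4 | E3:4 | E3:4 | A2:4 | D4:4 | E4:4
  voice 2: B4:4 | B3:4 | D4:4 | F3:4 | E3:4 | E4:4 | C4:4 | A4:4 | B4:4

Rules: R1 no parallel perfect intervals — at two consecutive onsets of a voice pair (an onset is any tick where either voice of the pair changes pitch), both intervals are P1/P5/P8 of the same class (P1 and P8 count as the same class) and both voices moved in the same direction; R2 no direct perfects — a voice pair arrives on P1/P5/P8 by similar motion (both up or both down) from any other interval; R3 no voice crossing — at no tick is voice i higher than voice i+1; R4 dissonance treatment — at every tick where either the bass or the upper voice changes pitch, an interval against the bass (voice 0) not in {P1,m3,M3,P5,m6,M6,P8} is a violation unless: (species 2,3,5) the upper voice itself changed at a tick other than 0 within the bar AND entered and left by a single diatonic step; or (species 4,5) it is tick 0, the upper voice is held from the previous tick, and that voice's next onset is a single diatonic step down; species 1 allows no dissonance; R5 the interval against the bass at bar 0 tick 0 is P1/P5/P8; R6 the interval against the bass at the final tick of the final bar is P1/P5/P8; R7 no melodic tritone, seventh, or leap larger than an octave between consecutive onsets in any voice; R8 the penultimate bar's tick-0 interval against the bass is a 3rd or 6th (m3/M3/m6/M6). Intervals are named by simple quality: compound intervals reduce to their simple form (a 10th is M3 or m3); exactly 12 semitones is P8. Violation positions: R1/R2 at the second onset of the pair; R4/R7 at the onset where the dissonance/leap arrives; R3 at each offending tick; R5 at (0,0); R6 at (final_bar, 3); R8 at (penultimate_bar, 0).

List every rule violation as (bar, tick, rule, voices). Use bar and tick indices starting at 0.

(1, 0, R4, (0, 2))
(3, 0, R4, (0, 2))
(4, 0, R4, (0, 1))
(4, 0, R4, (0, 2))
(5, 0, R2, (0, 2))
(6, 0, R1, (0, 2))
(7, 0, R2, (1, 2))
(7, 0, R7, (1,))
(8, 0, R1, (1, 2))

bar 0: v0=E3 v1=E4 v2=B4 downbeat P5
bar 1: v0=C3 v1=A3 v2=B3 downbeat M7
bar 2: v0=B2 v1=B3 v2=D4 downbeat m3
bar 3: v0=G2 v1=B2 v2=F3 downbeat m7
bar 4: v0=F2 v1=E3 v2=E3 downbeat M7
bar 5: v0=A2 v1=E3 v2=E4 downbeat P5
bar 6: v0=F2 v1=A2 v2=C4 downbeat P5
bar 7: v0=F3 v1=D4 v2=A4 downbeat M3
bar 8: v0=E3 v1=E4 v2=B4 downbeat P5
  -> R4 @ bar 1 tick 0 v(0, 2): C3/B3 M7 untreated
  -> R4 @ bar 3 tick 0 v(0, 2): G2/F3 m7 untreated
  -> R4 @ bar 4 tick 0 v(0, 1): F2/E3 M7 untreated
  -> R4 @ bar 4 tick 0 v(0, 2): F2/E3 M7 untreated
  -> R2 @ bar 5 tick 0 v(0, 2): F2/E3 M7 -> A2/E4 P5 similar
  -> R1 @ bar 6 tick 0 v(0, 2): A2/E4 P5 -> F2/C4 P5 similar
  -> R2 @ bar 7 tick 0 v(1, 2): A2/C4 m3 -> D4/A4 P5 similar
  -> R7 @ bar 7 tick 0 v(1,): A2->D4 leap 17st
  -> R1 @ bar 8 tick 0 v(1, 2): D4/A4 P5 -> E4/B4 P5 similar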